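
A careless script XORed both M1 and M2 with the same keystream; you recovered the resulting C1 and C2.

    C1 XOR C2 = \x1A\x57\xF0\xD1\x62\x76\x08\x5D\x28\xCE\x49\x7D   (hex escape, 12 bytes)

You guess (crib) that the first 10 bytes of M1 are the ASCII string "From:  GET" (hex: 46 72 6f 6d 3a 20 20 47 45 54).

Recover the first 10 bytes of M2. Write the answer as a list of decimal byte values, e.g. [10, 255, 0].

Since C1 ⊕ C2 = M1 ⊕ M2, XORing with the guessed M1 bytes yields the corresponding M2 bytes: M2 = (C1 ⊕ C2) ⊕ M1.
00011010 ^ 01000110 = 01011100
01010111 ^ 01110010 = 00100101
11110000 ^ 01101111 = 10011111
11010001 ^ 01101101 = 10111100
01100010 ^ 00111010 = 01011000
01110110 ^ 00100000 = 01010110
00001000 ^ 00100000 = 00101000
01011101 ^ 01000111 = 00011010
00101000 ^ 01000101 = 01101101
11001110 ^ 01010100 = 10011010

[92, 37, 159, 188, 88, 86, 40, 26, 109, 154]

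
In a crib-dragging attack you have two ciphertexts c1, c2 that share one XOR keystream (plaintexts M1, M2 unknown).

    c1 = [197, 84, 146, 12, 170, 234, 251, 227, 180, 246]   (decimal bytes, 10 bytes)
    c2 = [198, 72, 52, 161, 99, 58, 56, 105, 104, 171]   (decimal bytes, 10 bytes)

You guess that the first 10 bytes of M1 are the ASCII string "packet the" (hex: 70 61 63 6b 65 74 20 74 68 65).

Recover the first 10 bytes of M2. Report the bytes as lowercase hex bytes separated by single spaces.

73 7d c5 c6 ac a4 e3 fe b4 38

First, c1 ⊕ c2 = (M1 ⊕ K) ⊕ (M2 ⊕ K) = M1 ⊕ M2, so the key drops out. Then M2 = (M1 ⊕ M2) ⊕ M1 over the first 10 bytes.
byte 0: (c5 ⊕ c6) ⊕ 70 = 03 ⊕ 70 = 73
byte 1: (54 ⊕ 48) ⊕ 61 = 1c ⊕ 61 = 7d
byte 2: (92 ⊕ 34) ⊕ 63 = a6 ⊕ 63 = c5
byte 3: (0c ⊕ a1) ⊕ 6b = ad ⊕ 6b = c6
byte 4: (aa ⊕ 63) ⊕ 65 = c9 ⊕ 65 = ac
byte 5: (ea ⊕ 3a) ⊕ 74 = d0 ⊕ 74 = a4
byte 6: (fb ⊕ 38) ⊕ 20 = c3 ⊕ 20 = e3
byte 7: (e3 ⊕ 69) ⊕ 74 = 8a ⊕ 74 = fe
byte 8: (b4 ⊕ 68) ⊕ 68 = dc ⊕ 68 = b4
byte 9: (f6 ⊕ ab) ⊕ 65 = 5d ⊕ 65 = 38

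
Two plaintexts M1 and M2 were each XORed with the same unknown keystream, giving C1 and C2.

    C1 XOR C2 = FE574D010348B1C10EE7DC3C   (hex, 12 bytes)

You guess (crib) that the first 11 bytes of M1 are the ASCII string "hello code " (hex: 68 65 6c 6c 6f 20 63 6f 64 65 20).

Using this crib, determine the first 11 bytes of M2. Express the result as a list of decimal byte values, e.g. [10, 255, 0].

[150, 50, 33, 109, 108, 104, 210, 174, 106, 130, 252]

Since C1 ⊕ C2 = M1 ⊕ M2, XORing with the guessed M1 bytes yields the corresponding M2 bytes: M2 = (C1 ⊕ C2) ⊕ M1.
byte 0: fe ^ 68 = 96
byte 1: 57 ^ 65 = 32
byte 2: 4d ^ 6c = 21
byte 3: 01 ^ 6c = 6d
byte 4: 03 ^ 6f = 6c
byte 5: 48 ^ 20 = 68
byte 6: b1 ^ 63 = d2
byte 7: c1 ^ 6f = ae
byte 8: 0e ^ 64 = 6a
byte 9: e7 ^ 65 = 82
byte 10: dc ^ 20 = fc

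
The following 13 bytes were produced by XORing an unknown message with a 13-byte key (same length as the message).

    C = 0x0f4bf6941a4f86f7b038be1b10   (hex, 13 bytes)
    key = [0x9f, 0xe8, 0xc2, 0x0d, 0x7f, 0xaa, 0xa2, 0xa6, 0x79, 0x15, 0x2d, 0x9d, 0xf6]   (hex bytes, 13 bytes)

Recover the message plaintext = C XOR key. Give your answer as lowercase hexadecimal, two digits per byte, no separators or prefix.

XOR is its own inverse, so applying the key byte-wise gives the result directly.
0f XOR 9f = 90
4b XOR e8 = a3
f6 XOR c2 = 34
94 XOR 0d = 99
1a XOR 7f = 65
4f XOR aa = e5
86 XOR a2 = 24
f7 XOR a6 = 51
b0 XOR 79 = c9
38 XOR 15 = 2d
be XOR 2d = 93
1b XOR 9d = 86
10 XOR f6 = e6

90a3349965e52451c92d9386e6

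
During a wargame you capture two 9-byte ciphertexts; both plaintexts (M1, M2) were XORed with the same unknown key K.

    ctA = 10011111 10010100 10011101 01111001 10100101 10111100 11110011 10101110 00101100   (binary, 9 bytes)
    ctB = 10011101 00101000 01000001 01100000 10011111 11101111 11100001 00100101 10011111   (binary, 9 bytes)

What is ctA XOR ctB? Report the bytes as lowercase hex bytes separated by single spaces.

02 bc dc 19 3a 53 12 8b b3

ctA ⊕ ctB = (M1 ⊕ K) ⊕ (M2 ⊕ K) = M1 ⊕ M2 — the shared key cancels under XOR.
byte 0: 9f ⊕ 9d = 02
byte 1: 94 ⊕ 28 = bc
byte 2: 9d ⊕ 41 = dc
byte 3: 79 ⊕ 60 = 19
byte 4: a5 ⊕ 9f = 3a
byte 5: bc ⊕ ef = 53
byte 6: f3 ⊕ e1 = 12
byte 7: ae ⊕ 25 = 8b
byte 8: 2c ⊕ 9f = b3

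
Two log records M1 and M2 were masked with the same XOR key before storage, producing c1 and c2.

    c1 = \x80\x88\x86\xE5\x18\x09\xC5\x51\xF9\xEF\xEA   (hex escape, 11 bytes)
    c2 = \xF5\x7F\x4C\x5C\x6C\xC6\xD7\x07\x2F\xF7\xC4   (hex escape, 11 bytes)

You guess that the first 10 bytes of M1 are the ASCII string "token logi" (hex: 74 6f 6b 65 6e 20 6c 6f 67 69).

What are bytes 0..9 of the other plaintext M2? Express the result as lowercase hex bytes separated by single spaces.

First, c1 ⊕ c2 = (M1 ⊕ K) ⊕ (M2 ⊕ K) = M1 ⊕ M2, so the key drops out. Then M2 = (M1 ⊕ M2) ⊕ M1 over the first 10 bytes.
byte 0: (80 ^ f5) ^ 74 = 75 ^ 74 = 01
byte 1: (88 ^ 7f) ^ 6f = f7 ^ 6f = 98
byte 2: (86 ^ 4c) ^ 6b = ca ^ 6b = a1
byte 3: (e5 ^ 5c) ^ 65 = b9 ^ 65 = dc
byte 4: (18 ^ 6c) ^ 6e = 74 ^ 6e = 1a
byte 5: (09 ^ c6) ^ 20 = cf ^ 20 = ef
byte 6: (c5 ^ d7) ^ 6c = 12 ^ 6c = 7e
byte 7: (51 ^ 07) ^ 6f = 56 ^ 6f = 39
byte 8: (f9 ^ 2f) ^ 67 = d6 ^ 67 = b1
byte 9: (ef ^ f7) ^ 69 = 18 ^ 69 = 71

01 98 a1 dc 1a ef 7e 39 b1 71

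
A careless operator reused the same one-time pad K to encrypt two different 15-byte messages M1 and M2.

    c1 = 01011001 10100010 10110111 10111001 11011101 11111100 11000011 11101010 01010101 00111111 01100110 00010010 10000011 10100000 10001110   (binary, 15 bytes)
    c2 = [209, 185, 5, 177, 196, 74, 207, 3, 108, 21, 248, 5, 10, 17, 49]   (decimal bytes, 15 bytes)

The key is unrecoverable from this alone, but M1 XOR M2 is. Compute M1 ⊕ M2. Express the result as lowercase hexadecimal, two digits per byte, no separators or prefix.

881bb20819b60ce9392a9e1789b1bf

c1 ⊕ c2 = (M1 ⊕ K) ⊕ (M2 ⊕ K) = M1 ⊕ M2 — the shared key cancels under XOR.
 89 xor 209 = 136
162 xor 185 =  27
183 xor   5 = 178
185 xor 177 =   8
221 xor 196 =  25
252 xor  74 = 182
195 xor 207 =  12
234 xor   3 = 233
 85 xor 108 =  57
 63 xor  21 =  42
102 xor 248 = 158
 18 xor   5 =  23
131 xor  10 = 137
160 xor  17 = 177
142 xor  49 = 191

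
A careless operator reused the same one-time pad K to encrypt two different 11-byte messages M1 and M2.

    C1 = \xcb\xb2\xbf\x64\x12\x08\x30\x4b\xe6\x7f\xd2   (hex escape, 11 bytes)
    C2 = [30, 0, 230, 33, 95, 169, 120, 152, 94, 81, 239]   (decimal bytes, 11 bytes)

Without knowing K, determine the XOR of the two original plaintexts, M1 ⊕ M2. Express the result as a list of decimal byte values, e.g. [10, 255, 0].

[213, 178, 89, 69, 77, 161, 72, 211, 184, 46, 61]

C1 ⊕ C2 = (M1 ⊕ K) ⊕ (M2 ⊕ K) = M1 ⊕ M2 — the shared key cancels under XOR.
203 xor  30 = 213
178 xor   0 = 178
191 xor 230 =  89
100 xor  33 =  69
 18 xor  95 =  77
  8 xor 169 = 161
 48 xor 120 =  72
 75 xor 152 = 211
230 xor  94 = 184
127 xor  81 =  46
210 xor 239 =  61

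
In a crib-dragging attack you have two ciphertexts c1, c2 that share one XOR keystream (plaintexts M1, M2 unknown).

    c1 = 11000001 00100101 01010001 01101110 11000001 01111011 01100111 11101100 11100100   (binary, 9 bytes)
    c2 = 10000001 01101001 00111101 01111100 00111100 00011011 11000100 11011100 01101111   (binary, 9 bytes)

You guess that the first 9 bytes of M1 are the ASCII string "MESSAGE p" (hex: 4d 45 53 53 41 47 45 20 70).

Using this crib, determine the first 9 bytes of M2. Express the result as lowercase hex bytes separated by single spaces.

First, c1 ⊕ c2 = (M1 ⊕ K) ⊕ (M2 ⊕ K) = M1 ⊕ M2, so the key drops out. Then M2 = (M1 ⊕ M2) ⊕ M1 over the first 9 bytes.
byte 0: (c1 xor 81) xor 4d = 40 xor 4d = 0d
byte 1: (25 xor 69) xor 45 = 4c xor 45 = 09
byte 2: (51 xor 3d) xor 53 = 6c xor 53 = 3f
byte 3: (6e xor 7c) xor 53 = 12 xor 53 = 41
byte 4: (c1 xor 3c) xor 41 = fd xor 41 = bc
byte 5: (7b xor 1b) xor 47 = 60 xor 47 = 27
byte 6: (67 xor c4) xor 45 = a3 xor 45 = e6
byte 7: (ec xor dc) xor 20 = 30 xor 20 = 10
byte 8: (e4 xor 6f) xor 70 = 8b xor 70 = fb

0d 09 3f 41 bc 27 e6 10 fb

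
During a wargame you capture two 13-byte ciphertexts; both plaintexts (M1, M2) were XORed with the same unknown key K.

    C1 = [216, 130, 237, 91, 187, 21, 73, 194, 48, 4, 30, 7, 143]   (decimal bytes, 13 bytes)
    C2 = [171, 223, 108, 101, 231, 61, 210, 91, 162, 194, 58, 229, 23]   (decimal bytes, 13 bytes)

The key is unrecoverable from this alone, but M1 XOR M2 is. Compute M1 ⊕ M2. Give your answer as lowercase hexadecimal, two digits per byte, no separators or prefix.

735d813e5c289b9992c624e298

C1 ⊕ C2 = (M1 ⊕ K) ⊕ (M2 ⊕ K) = M1 ⊕ M2 — the shared key cancels under XOR.
byte 0: 216 xor 171 = 115
byte 1: 130 xor 223 =  93
byte 2: 237 xor 108 = 129
byte 3:  91 xor 101 =  62
byte 4: 187 xor 231 =  92
byte 5:  21 xor  61 =  40
byte 6:  73 xor 210 = 155
byte 7: 194 xor  91 = 153
byte 8:  48 xor 162 = 146
byte 9:   4 xor 194 = 198
byte 10:  30 xor  58 =  36
byte 11:   7 xor 229 = 226
byte 12: 143 xor  23 = 152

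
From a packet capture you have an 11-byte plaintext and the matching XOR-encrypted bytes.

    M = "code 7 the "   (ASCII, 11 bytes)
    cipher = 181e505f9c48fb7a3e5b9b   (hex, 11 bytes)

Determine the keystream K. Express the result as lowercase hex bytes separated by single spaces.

Since cipher = M ⊕ K, XORing both sides with M gives K = M ⊕ cipher.
byte 0: 01100011 ^ 00011000 = 01111011
byte 1: 01101111 ^ 00011110 = 01110001
byte 2: 01100100 ^ 01010000 = 00110100
byte 3: 01100101 ^ 01011111 = 00111010
byte 4: 00100000 ^ 10011100 = 10111100
byte 5: 00110111 ^ 01001000 = 01111111
byte 6: 00100000 ^ 11111011 = 11011011
byte 7: 01110100 ^ 01111010 = 00001110
byte 8: 01101000 ^ 00111110 = 01010110
byte 9: 01100101 ^ 01011011 = 00111110
byte 10: 00100000 ^ 10011011 = 10111011

7b 71 34 3a bc 7f db 0e 56 3e bb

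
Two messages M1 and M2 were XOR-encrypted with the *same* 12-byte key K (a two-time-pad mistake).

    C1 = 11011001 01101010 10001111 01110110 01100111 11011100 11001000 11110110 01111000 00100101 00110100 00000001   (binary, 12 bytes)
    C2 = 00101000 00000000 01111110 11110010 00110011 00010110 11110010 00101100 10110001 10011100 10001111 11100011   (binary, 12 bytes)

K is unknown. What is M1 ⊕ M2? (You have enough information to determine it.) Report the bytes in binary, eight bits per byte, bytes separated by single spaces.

11110001 01101010 11110001 10000100 01010100 11001010 00111010 11011010 11001001 10111001 10111011 11100010

C1 ⊕ C2 = (M1 ⊕ K) ⊕ (M2 ⊕ K) = M1 ⊕ M2 — the shared key cancels under XOR.
byte 0: 217 xor  40 = 241
byte 1: 106 xor   0 = 106
byte 2: 143 xor 126 = 241
byte 3: 118 xor 242 = 132
byte 4: 103 xor  51 =  84
byte 5: 220 xor  22 = 202
byte 6: 200 xor 242 =  58
byte 7: 246 xor  44 = 218
byte 8: 120 xor 177 = 201
byte 9:  37 xor 156 = 185
byte 10:  52 xor 143 = 187
byte 11:   1 xor 227 = 226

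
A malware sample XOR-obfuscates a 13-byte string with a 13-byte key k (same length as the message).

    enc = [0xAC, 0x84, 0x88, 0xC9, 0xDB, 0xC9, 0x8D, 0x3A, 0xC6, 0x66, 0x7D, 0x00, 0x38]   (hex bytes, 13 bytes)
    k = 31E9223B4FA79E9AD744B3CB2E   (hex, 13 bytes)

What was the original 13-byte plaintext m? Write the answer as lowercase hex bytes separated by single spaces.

9d 6d aa f2 94 6e 13 a0 11 22 ce cb 16

XOR is its own inverse, so applying the key byte-wise gives the result directly.
byte 0: 10101100 xor 00110001 = 10011101
byte 1: 10000100 xor 11101001 = 01101101
byte 2: 10001000 xor 00100010 = 10101010
byte 3: 11001001 xor 00111011 = 11110010
byte 4: 11011011 xor 01001111 = 10010100
byte 5: 11001001 xor 10100111 = 01101110
byte 6: 10001101 xor 10011110 = 00010011
byte 7: 00111010 xor 10011010 = 10100000
byte 8: 11000110 xor 11010111 = 00010001
byte 9: 01100110 xor 01000100 = 00100010
byte 10: 01111101 xor 10110011 = 11001110
byte 11: 00000000 xor 11001011 = 11001011
byte 12: 00111000 xor 00101110 = 00010110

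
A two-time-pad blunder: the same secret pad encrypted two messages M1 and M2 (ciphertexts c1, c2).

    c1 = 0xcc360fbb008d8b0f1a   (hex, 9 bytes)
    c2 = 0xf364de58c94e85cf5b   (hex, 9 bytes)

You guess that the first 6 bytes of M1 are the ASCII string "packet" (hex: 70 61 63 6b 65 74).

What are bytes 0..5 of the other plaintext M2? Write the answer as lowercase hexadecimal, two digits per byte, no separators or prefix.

4f33b288acb7

First, c1 ⊕ c2 = (M1 ⊕ K) ⊕ (M2 ⊕ K) = M1 ⊕ M2, so the key drops out. Then M2 = (M1 ⊕ M2) ⊕ M1 over the first 6 bytes.
byte 0: (cc ^ f3) ^ 70 = 3f ^ 70 = 4f
byte 1: (36 ^ 64) ^ 61 = 52 ^ 61 = 33
byte 2: (0f ^ de) ^ 63 = d1 ^ 63 = b2
byte 3: (bb ^ 58) ^ 6b = e3 ^ 6b = 88
byte 4: (00 ^ c9) ^ 65 = c9 ^ 65 = ac
byte 5: (8d ^ 4e) ^ 74 = c3 ^ 74 = b7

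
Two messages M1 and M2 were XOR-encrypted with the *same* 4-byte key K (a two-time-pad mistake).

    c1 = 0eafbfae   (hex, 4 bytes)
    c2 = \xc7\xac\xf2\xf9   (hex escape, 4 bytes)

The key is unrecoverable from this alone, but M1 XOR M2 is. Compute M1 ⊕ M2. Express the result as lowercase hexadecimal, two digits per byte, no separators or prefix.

c1 ⊕ c2 = (M1 ⊕ K) ⊕ (M2 ⊕ K) = M1 ⊕ M2 — the shared key cancels under XOR.
byte 0: 0e ⊕ c7 = c9
byte 1: af ⊕ ac = 03
byte 2: bf ⊕ f2 = 4d
byte 3: ae ⊕ f9 = 57

c9034d57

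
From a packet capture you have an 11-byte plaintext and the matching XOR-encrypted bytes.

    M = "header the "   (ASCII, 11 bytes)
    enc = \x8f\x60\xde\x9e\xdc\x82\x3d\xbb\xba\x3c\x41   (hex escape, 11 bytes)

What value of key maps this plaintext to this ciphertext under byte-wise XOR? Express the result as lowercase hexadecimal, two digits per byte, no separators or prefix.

e705bffab9f01dcfd25961

Since enc = M ⊕ key, XORing both sides with M gives key = M ⊕ enc.
68 ^ 8f = e7
65 ^ 60 = 05
61 ^ de = bf
64 ^ 9e = fa
65 ^ dc = b9
72 ^ 82 = f0
20 ^ 3d = 1d
74 ^ bb = cf
68 ^ ba = d2
65 ^ 3c = 59
20 ^ 41 = 61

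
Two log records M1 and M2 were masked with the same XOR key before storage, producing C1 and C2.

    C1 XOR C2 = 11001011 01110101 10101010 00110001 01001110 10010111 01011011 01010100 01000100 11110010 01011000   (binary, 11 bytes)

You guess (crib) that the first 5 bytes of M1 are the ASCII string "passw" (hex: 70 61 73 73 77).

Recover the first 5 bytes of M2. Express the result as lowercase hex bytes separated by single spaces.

bb 14 d9 42 39

Since C1 ⊕ C2 = M1 ⊕ M2, XORing with the guessed M1 bytes yields the corresponding M2 bytes: M2 = (C1 ⊕ C2) ⊕ M1.
byte 0: 11001011 ⊕ 01110000 = 10111011
byte 1: 01110101 ⊕ 01100001 = 00010100
byte 2: 10101010 ⊕ 01110011 = 11011001
byte 3: 00110001 ⊕ 01110011 = 01000010
byte 4: 01001110 ⊕ 01110111 = 00111001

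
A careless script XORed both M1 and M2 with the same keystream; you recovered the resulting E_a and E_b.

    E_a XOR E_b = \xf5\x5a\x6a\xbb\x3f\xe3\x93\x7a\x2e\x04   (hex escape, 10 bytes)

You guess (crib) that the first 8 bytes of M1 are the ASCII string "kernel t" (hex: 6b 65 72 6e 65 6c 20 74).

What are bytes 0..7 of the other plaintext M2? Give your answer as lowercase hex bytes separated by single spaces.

9e 3f 18 d5 5a 8f b3 0e

Since E_a ⊕ E_b = M1 ⊕ M2, XORing with the guessed M1 bytes yields the corresponding M2 bytes: M2 = (E_a ⊕ E_b) ⊕ M1.
byte 0: 11110101 xor 01101011 = 10011110
byte 1: 01011010 xor 01100101 = 00111111
byte 2: 01101010 xor 01110010 = 00011000
byte 3: 10111011 xor 01101110 = 11010101
byte 4: 00111111 xor 01100101 = 01011010
byte 5: 11100011 xor 01101100 = 10001111
byte 6: 10010011 xor 00100000 = 10110011
byte 7: 01111010 xor 01110100 = 00001110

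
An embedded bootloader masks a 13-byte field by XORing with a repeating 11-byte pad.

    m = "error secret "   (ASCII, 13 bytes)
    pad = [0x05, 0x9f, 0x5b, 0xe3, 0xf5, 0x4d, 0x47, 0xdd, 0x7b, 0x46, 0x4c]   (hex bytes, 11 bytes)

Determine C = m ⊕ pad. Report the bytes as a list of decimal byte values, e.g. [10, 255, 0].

The 11-byte key repeats, so the effective keystream is 05 9f 5b e3 f5 4d 47 dd 7b 46 4c 05 9f.
byte 0: 65 ⊕ 05 = 60
byte 1: 72 ⊕ 9f = ed
byte 2: 72 ⊕ 5b = 29
byte 3: 6f ⊕ e3 = 8c
byte 4: 72 ⊕ f5 = 87
byte 5: 20 ⊕ 4d = 6d
byte 6: 73 ⊕ 47 = 34
byte 7: 65 ⊕ dd = b8
byte 8: 63 ⊕ 7b = 18
byte 9: 72 ⊕ 46 = 34
byte 10: 65 ⊕ 4c = 29
byte 11: 74 ⊕ 05 = 71
byte 12: 20 ⊕ 9f = bf

[96, 237, 41, 140, 135, 109, 52, 184, 24, 52, 41, 113, 191]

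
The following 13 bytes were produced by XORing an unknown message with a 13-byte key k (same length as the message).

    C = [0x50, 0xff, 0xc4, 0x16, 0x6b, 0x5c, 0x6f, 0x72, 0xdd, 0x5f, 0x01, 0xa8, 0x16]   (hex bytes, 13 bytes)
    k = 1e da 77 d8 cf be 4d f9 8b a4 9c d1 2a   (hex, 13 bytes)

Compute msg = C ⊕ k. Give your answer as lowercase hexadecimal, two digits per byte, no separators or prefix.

XOR is its own inverse, so applying the key byte-wise gives the result directly.
01010000 xor 00011110 = 01001110
11111111 xor 11011010 = 00100101
11000100 xor 01110111 = 10110011
00010110 xor 11011000 = 11001110
01101011 xor 11001111 = 10100100
01011100 xor 10111110 = 11100010
01101111 xor 01001101 = 00100010
01110010 xor 11111001 = 10001011
11011101 xor 10001011 = 01010110
01011111 xor 10100100 = 11111011
00000001 xor 10011100 = 10011101
10101000 xor 11010001 = 01111001
00010110 xor 00101010 = 00111100

4e25b3cea4e2228b56fb9d793c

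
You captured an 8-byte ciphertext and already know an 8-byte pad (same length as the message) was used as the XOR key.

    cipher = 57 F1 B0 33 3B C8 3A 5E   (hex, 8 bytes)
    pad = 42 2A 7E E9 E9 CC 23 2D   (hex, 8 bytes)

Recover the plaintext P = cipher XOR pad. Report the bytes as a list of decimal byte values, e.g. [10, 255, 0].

[21, 219, 206, 218, 210, 4, 25, 115]

01010111 ⊕ 01000010 = 00010101
11110001 ⊕ 00101010 = 11011011
10110000 ⊕ 01111110 = 11001110
00110011 ⊕ 11101001 = 11011010
00111011 ⊕ 11101001 = 11010010
11001000 ⊕ 11001100 = 00000100
00111010 ⊕ 00100011 = 00011001
01011110 ⊕ 00101101 = 01110011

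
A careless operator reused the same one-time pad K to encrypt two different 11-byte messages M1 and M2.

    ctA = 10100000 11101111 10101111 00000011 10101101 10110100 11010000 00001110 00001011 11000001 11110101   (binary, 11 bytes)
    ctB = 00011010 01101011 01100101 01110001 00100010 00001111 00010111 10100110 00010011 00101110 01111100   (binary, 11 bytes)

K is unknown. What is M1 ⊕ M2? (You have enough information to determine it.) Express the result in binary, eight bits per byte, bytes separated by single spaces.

ctA ⊕ ctB = (M1 ⊕ K) ⊕ (M2 ⊕ K) = M1 ⊕ M2 — the shared key cancels under XOR.
a0 XOR 1a = ba
ef XOR 6b = 84
af XOR 65 = ca
03 XOR 71 = 72
ad XOR 22 = 8f
b4 XOR 0f = bb
d0 XOR 17 = c7
0e XOR a6 = a8
0b XOR 13 = 18
c1 XOR 2e = ef
f5 XOR 7c = 89

10111010 10000100 11001010 01110010 10001111 10111011 11000111 10101000 00011000 11101111 10001001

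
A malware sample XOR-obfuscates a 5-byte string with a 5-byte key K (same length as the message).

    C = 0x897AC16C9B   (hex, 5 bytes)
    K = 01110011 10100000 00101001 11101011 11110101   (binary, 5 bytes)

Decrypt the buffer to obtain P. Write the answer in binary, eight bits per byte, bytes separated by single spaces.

11111010 11011010 11101000 10000111 01101110

XOR is its own inverse, so applying the key byte-wise gives the result directly.
10001001 ^ 01110011 = 11111010
01111010 ^ 10100000 = 11011010
11000001 ^ 00101001 = 11101000
01101100 ^ 11101011 = 10000111
10011011 ^ 11110101 = 01101110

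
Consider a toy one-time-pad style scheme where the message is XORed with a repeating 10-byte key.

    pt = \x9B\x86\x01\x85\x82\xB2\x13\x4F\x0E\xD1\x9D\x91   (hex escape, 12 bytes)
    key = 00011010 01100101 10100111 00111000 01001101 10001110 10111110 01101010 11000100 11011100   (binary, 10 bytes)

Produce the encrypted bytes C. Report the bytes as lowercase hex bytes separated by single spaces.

81 e3 a6 bd cf 3c ad 25 ca 0d 87 f4

The 10-byte key repeats, so the effective keystream is 1a 65 a7 38 4d 8e be 6a c4 dc 1a 65.
byte 0: 9b XOR 1a = 81
byte 1: 86 XOR 65 = e3
byte 2: 01 XOR a7 = a6
byte 3: 85 XOR 38 = bd
byte 4: 82 XOR 4d = cf
byte 5: b2 XOR 8e = 3c
byte 6: 13 XOR be = ad
byte 7: 4f XOR 6a = 25
byte 8: 0e XOR c4 = ca
byte 9: d1 XOR dc = 0d
byte 10: 9d XOR 1a = 87
byte 11: 91 XOR 65 = f4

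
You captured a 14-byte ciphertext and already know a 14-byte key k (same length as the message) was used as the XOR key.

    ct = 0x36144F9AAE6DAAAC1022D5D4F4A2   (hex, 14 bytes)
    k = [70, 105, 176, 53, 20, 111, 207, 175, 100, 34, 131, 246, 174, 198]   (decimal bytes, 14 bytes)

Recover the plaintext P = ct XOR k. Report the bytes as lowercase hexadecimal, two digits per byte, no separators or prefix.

36 ⊕ 46 = 70
14 ⊕ 69 = 7d
4f ⊕ b0 = ff
9a ⊕ 35 = af
ae ⊕ 14 = ba
6d ⊕ 6f = 02
aa ⊕ cf = 65
ac ⊕ af = 03
10 ⊕ 64 = 74
22 ⊕ 22 = 00
d5 ⊕ 83 = 56
d4 ⊕ f6 = 22
f4 ⊕ ae = 5a
a2 ⊕ c6 = 64

707dffafba026503740056225a64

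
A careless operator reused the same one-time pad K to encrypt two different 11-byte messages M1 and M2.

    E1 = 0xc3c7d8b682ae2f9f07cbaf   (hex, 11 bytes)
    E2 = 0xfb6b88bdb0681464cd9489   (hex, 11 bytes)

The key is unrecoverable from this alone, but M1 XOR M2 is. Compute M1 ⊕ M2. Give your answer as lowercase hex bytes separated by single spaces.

E1 ⊕ E2 = (M1 ⊕ K) ⊕ (M2 ⊕ K) = M1 ⊕ M2 — the shared key cancels under XOR.
c3 XOR fb = 38
c7 XOR 6b = ac
d8 XOR 88 = 50
b6 XOR bd = 0b
82 XOR b0 = 32
ae XOR 68 = c6
2f XOR 14 = 3b
9f XOR 64 = fb
07 XOR cd = ca
cb XOR 94 = 5f
af XOR 89 = 26

38 ac 50 0b 32 c6 3b fb ca 5f 26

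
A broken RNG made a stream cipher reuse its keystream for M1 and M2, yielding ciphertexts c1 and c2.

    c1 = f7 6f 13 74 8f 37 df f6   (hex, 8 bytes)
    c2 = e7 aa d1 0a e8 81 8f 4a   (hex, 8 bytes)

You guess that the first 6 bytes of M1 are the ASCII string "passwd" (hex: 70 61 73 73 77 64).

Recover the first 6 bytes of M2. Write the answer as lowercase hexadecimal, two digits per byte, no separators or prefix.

First, c1 ⊕ c2 = (M1 ⊕ K) ⊕ (M2 ⊕ K) = M1 ⊕ M2, so the key drops out. Then M2 = (M1 ⊕ M2) ⊕ M1 over the first 6 bytes.
byte 0: (f7 XOR e7) XOR 70 = 10 XOR 70 = 60
byte 1: (6f XOR aa) XOR 61 = c5 XOR 61 = a4
byte 2: (13 XOR d1) XOR 73 = c2 XOR 73 = b1
byte 3: (74 XOR 0a) XOR 73 = 7e XOR 73 = 0d
byte 4: (8f XOR e8) XOR 77 = 67 XOR 77 = 10
byte 5: (37 XOR 81) XOR 64 = b6 XOR 64 = d2

60a4b10d10d2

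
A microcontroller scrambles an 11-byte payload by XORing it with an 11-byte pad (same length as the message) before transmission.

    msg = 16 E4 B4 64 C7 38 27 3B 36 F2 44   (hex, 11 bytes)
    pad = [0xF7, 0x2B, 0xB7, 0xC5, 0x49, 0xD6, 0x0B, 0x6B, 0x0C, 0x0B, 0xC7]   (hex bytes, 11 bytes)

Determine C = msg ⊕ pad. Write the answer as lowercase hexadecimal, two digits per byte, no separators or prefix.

00010110 ^ 11110111 = 11100001
11100100 ^ 00101011 = 11001111
10110100 ^ 10110111 = 00000011
01100100 ^ 11000101 = 10100001
11000111 ^ 01001001 = 10001110
00111000 ^ 11010110 = 11101110
00100111 ^ 00001011 = 00101100
00111011 ^ 01101011 = 01010000
00110110 ^ 00001100 = 00111010
11110010 ^ 00001011 = 11111001
01000100 ^ 11000111 = 10000011

e1cf03a18eee2c503af983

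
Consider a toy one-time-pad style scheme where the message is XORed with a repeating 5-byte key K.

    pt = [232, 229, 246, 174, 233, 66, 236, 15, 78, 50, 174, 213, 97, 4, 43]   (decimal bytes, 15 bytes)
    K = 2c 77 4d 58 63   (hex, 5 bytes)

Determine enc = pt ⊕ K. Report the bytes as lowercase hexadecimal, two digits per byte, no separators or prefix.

The 5-byte key repeats, so the effective keystream is 2c 77 4d 58 63 2c 77 4d 58 63 2c 77 4d 58 63.
byte 0: 232 ⊕  44 = 196
byte 1: 229 ⊕ 119 = 146
byte 2: 246 ⊕  77 = 187
byte 3: 174 ⊕  88 = 246
byte 4: 233 ⊕  99 = 138
byte 5:  66 ⊕  44 = 110
byte 6: 236 ⊕ 119 = 155
byte 7:  15 ⊕  77 =  66
byte 8:  78 ⊕  88 =  22
byte 9:  50 ⊕  99 =  81
byte 10: 174 ⊕  44 = 130
byte 11: 213 ⊕ 119 = 162
byte 12:  97 ⊕  77 =  44
byte 13:   4 ⊕  88 =  92
byte 14:  43 ⊕  99 =  72

c492bbf68a6e9b42165182a22c5c48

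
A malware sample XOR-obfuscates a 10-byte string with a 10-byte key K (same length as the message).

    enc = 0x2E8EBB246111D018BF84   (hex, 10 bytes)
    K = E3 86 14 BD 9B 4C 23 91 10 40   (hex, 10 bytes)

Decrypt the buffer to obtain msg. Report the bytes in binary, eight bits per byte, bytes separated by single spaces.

00101110 xor 11100011 = 11001101
10001110 xor 10000110 = 00001000
10111011 xor 00010100 = 10101111
00100100 xor 10111101 = 10011001
01100001 xor 10011011 = 11111010
00010001 xor 01001100 = 01011101
11010000 xor 00100011 = 11110011
00011000 xor 10010001 = 10001001
10111111 xor 00010000 = 10101111
10000100 xor 01000000 = 11000100

11001101 00001000 10101111 10011001 11111010 01011101 11110011 10001001 10101111 11000100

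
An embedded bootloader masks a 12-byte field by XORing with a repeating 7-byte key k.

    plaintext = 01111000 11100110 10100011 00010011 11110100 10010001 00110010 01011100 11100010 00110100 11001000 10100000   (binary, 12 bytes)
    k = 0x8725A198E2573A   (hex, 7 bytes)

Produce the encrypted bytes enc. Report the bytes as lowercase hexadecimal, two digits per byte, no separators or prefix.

ffc3028b16c608dbc7955042

The 7-byte key repeats, so the effective keystream is 87 25 a1 98 e2 57 3a 87 25 a1 98 e2.
byte 0: 120 ⊕ 135 = 255
byte 1: 230 ⊕  37 = 195
byte 2: 163 ⊕ 161 =   2
byte 3:  19 ⊕ 152 = 139
byte 4: 244 ⊕ 226 =  22
byte 5: 145 ⊕  87 = 198
byte 6:  50 ⊕  58 =   8
byte 7:  92 ⊕ 135 = 219
byte 8: 226 ⊕  37 = 199
byte 9:  52 ⊕ 161 = 149
byte 10: 200 ⊕ 152 =  80
byte 11: 160 ⊕ 226 =  66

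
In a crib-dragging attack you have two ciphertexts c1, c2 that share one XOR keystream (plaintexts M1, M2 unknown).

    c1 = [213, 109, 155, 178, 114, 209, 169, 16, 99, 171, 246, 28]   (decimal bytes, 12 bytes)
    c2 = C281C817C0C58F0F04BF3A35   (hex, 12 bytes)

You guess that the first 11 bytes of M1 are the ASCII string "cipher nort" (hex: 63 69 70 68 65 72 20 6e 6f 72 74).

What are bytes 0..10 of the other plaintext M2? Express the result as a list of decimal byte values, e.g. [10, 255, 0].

First, c1 ⊕ c2 = (M1 ⊕ K) ⊕ (M2 ⊕ K) = M1 ⊕ M2, so the key drops out. Then M2 = (M1 ⊕ M2) ⊕ M1 over the first 11 bytes.
byte 0: (d5 ⊕ c2) ⊕ 63 = 17 ⊕ 63 = 74
byte 1: (6d ⊕ 81) ⊕ 69 = ec ⊕ 69 = 85
byte 2: (9b ⊕ c8) ⊕ 70 = 53 ⊕ 70 = 23
byte 3: (b2 ⊕ 17) ⊕ 68 = a5 ⊕ 68 = cd
byte 4: (72 ⊕ c0) ⊕ 65 = b2 ⊕ 65 = d7
byte 5: (d1 ⊕ c5) ⊕ 72 = 14 ⊕ 72 = 66
byte 6: (a9 ⊕ 8f) ⊕ 20 = 26 ⊕ 20 = 06
byte 7: (10 ⊕ 0f) ⊕ 6e = 1f ⊕ 6e = 71
byte 8: (63 ⊕ 04) ⊕ 6f = 67 ⊕ 6f = 08
byte 9: (ab ⊕ bf) ⊕ 72 = 14 ⊕ 72 = 66
byte 10: (f6 ⊕ 3a) ⊕ 74 = cc ⊕ 74 = b8

[116, 133, 35, 205, 215, 102, 6, 113, 8, 102, 184]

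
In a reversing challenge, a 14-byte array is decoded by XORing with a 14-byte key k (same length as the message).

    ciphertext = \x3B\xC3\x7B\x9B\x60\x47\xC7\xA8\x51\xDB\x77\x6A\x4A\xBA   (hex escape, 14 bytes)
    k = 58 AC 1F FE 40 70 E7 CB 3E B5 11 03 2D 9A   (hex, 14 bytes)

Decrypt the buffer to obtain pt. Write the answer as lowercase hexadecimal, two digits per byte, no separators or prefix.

XOR is its own inverse, so applying the key byte-wise gives the result directly.
 59 ⊕  88 =  99
195 ⊕ 172 = 111
123 ⊕  31 = 100
155 ⊕ 254 = 101
 96 ⊕  64 =  32
 71 ⊕ 112 =  55
199 ⊕ 231 =  32
168 ⊕ 203 =  99
 81 ⊕  62 = 111
219 ⊕ 181 = 110
119 ⊕  17 = 102
106 ⊕   3 = 105
 74 ⊕  45 = 103
186 ⊕ 154 =  32

636f6465203720636f6e66696720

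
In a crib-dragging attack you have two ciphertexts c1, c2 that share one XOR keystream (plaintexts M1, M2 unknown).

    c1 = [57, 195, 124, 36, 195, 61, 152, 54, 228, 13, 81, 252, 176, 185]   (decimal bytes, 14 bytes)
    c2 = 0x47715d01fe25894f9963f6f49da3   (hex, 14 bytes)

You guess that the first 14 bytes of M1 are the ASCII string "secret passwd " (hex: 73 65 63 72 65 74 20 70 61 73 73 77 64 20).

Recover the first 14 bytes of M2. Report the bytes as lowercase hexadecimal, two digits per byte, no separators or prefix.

0dd74257586c31091c1dd47f493a

First, c1 ⊕ c2 = (M1 ⊕ K) ⊕ (M2 ⊕ K) = M1 ⊕ M2, so the key drops out. Then M2 = (M1 ⊕ M2) ⊕ M1 over the first 14 bytes.
byte 0: (39 ⊕ 47) ⊕ 73 = 7e ⊕ 73 = 0d
byte 1: (c3 ⊕ 71) ⊕ 65 = b2 ⊕ 65 = d7
byte 2: (7c ⊕ 5d) ⊕ 63 = 21 ⊕ 63 = 42
byte 3: (24 ⊕ 01) ⊕ 72 = 25 ⊕ 72 = 57
byte 4: (c3 ⊕ fe) ⊕ 65 = 3d ⊕ 65 = 58
byte 5: (3d ⊕ 25) ⊕ 74 = 18 ⊕ 74 = 6c
byte 6: (98 ⊕ 89) ⊕ 20 = 11 ⊕ 20 = 31
byte 7: (36 ⊕ 4f) ⊕ 70 = 79 ⊕ 70 = 09
byte 8: (e4 ⊕ 99) ⊕ 61 = 7d ⊕ 61 = 1c
byte 9: (0d ⊕ 63) ⊕ 73 = 6e ⊕ 73 = 1d
byte 10: (51 ⊕ f6) ⊕ 73 = a7 ⊕ 73 = d4
byte 11: (fc ⊕ f4) ⊕ 77 = 08 ⊕ 77 = 7f
byte 12: (b0 ⊕ 9d) ⊕ 64 = 2d ⊕ 64 = 49
byte 13: (b9 ⊕ a3) ⊕ 20 = 1a ⊕ 20 = 3a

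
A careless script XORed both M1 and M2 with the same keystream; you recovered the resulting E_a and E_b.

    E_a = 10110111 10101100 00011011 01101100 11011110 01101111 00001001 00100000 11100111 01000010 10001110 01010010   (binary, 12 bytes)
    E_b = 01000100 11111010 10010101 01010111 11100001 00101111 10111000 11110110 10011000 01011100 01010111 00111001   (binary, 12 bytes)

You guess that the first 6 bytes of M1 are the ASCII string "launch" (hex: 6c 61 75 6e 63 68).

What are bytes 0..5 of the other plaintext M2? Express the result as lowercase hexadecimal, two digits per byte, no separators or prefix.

9f37fb555c28

First, E_a ⊕ E_b = (M1 ⊕ K) ⊕ (M2 ⊕ K) = M1 ⊕ M2, so the key drops out. Then M2 = (M1 ⊕ M2) ⊕ M1 over the first 6 bytes.
byte 0: (b7 xor 44) xor 6c = f3 xor 6c = 9f
byte 1: (ac xor fa) xor 61 = 56 xor 61 = 37
byte 2: (1b xor 95) xor 75 = 8e xor 75 = fb
byte 3: (6c xor 57) xor 6e = 3b xor 6e = 55
byte 4: (de xor e1) xor 63 = 3f xor 63 = 5c
byte 5: (6f xor 2f) xor 68 = 40 xor 68 = 28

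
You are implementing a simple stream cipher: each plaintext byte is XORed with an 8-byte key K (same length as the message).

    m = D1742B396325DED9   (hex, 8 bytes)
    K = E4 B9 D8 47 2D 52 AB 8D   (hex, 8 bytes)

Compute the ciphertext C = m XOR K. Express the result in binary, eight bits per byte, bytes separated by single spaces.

XOR is its own inverse, so applying the key byte-wise gives the result directly.
byte 0: d1 xor e4 = 35
byte 1: 74 xor b9 = cd
byte 2: 2b xor d8 = f3
byte 3: 39 xor 47 = 7e
byte 4: 63 xor 2d = 4e
byte 5: 25 xor 52 = 77
byte 6: de xor ab = 75
byte 7: d9 xor 8d = 54

00110101 11001101 11110011 01111110 01001110 01110111 01110101 01010100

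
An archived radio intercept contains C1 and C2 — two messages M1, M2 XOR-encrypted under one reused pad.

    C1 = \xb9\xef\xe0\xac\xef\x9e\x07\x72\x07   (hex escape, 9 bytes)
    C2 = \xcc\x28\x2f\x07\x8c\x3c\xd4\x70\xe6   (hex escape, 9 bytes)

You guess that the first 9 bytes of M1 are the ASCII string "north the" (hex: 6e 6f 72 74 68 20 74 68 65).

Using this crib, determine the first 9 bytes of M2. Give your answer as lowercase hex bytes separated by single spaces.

1b a8 bd df 0b 82 a7 6a 84

First, C1 ⊕ C2 = (M1 ⊕ K) ⊕ (M2 ⊕ K) = M1 ⊕ M2, so the key drops out. Then M2 = (M1 ⊕ M2) ⊕ M1 over the first 9 bytes.
byte 0: (b9 xor cc) xor 6e = 75 xor 6e = 1b
byte 1: (ef xor 28) xor 6f = c7 xor 6f = a8
byte 2: (e0 xor 2f) xor 72 = cf xor 72 = bd
byte 3: (ac xor 07) xor 74 = ab xor 74 = df
byte 4: (ef xor 8c) xor 68 = 63 xor 68 = 0b
byte 5: (9e xor 3c) xor 20 = a2 xor 20 = 82
byte 6: (07 xor d4) xor 74 = d3 xor 74 = a7
byte 7: (72 xor 70) xor 68 = 02 xor 68 = 6a
byte 8: (07 xor e6) xor 65 = e1 xor 65 = 84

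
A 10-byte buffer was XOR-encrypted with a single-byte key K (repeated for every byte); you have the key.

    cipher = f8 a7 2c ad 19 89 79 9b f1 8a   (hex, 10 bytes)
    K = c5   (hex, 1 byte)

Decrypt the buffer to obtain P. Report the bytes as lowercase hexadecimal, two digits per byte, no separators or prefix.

3d62e968dc4cbc5e344f

The 1-byte key repeats, so the effective keystream is c5 c5 c5 c5 c5 c5 c5 c5 c5 c5.
byte 0: 11111000 ^ 11000101 = 00111101
byte 1: 10100111 ^ 11000101 = 01100010
byte 2: 00101100 ^ 11000101 = 11101001
byte 3: 10101101 ^ 11000101 = 01101000
byte 4: 00011001 ^ 11000101 = 11011100
byte 5: 10001001 ^ 11000101 = 01001100
byte 6: 01111001 ^ 11000101 = 10111100
byte 7: 10011011 ^ 11000101 = 01011110
byte 8: 11110001 ^ 11000101 = 00110100
byte 9: 10001010 ^ 11000101 = 01001111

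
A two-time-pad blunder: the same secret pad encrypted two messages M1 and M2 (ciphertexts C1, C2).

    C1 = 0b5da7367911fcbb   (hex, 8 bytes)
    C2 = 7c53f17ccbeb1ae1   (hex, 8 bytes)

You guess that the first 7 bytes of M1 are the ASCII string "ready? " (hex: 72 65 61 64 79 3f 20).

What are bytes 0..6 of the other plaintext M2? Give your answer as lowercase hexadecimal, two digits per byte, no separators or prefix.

First, C1 ⊕ C2 = (M1 ⊕ K) ⊕ (M2 ⊕ K) = M1 ⊕ M2, so the key drops out. Then M2 = (M1 ⊕ M2) ⊕ M1 over the first 7 bytes.
byte 0: (0b ^ 7c) ^ 72 = 77 ^ 72 = 05
byte 1: (5d ^ 53) ^ 65 = 0e ^ 65 = 6b
byte 2: (a7 ^ f1) ^ 61 = 56 ^ 61 = 37
byte 3: (36 ^ 7c) ^ 64 = 4a ^ 64 = 2e
byte 4: (79 ^ cb) ^ 79 = b2 ^ 79 = cb
byte 5: (11 ^ eb) ^ 3f = fa ^ 3f = c5
byte 6: (fc ^ 1a) ^ 20 = e6 ^ 20 = c6

056b372ecbc5c6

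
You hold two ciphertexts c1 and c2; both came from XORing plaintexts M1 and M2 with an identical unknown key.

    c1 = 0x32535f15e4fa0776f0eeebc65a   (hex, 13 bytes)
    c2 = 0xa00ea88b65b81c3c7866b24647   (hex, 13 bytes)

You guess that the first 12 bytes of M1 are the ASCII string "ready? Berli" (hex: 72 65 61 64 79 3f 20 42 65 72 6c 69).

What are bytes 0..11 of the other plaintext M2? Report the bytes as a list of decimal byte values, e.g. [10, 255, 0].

First, c1 ⊕ c2 = (M1 ⊕ K) ⊕ (M2 ⊕ K) = M1 ⊕ M2, so the key drops out. Then M2 = (M1 ⊕ M2) ⊕ M1 over the first 12 bytes.
byte 0: (32 xor a0) xor 72 = 92 xor 72 = e0
byte 1: (53 xor 0e) xor 65 = 5d xor 65 = 38
byte 2: (5f xor a8) xor 61 = f7 xor 61 = 96
byte 3: (15 xor 8b) xor 64 = 9e xor 64 = fa
byte 4: (e4 xor 65) xor 79 = 81 xor 79 = f8
byte 5: (fa xor b8) xor 3f = 42 xor 3f = 7d
byte 6: (07 xor 1c) xor 20 = 1b xor 20 = 3b
byte 7: (76 xor 3c) xor 42 = 4a xor 42 = 08
byte 8: (f0 xor 78) xor 65 = 88 xor 65 = ed
byte 9: (ee xor 66) xor 72 = 88 xor 72 = fa
byte 10: (eb xor b2) xor 6c = 59 xor 6c = 35
byte 11: (c6 xor 46) xor 69 = 80 xor 69 = e9

[224, 56, 150, 250, 248, 125, 59, 8, 237, 250, 53, 233]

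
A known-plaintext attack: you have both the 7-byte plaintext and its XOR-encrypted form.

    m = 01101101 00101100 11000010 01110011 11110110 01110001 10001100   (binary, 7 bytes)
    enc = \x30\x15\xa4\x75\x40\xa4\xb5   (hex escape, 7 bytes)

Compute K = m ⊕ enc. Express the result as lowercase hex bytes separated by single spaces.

5d 39 66 06 b6 d5 39

Since enc = m ⊕ K, XORing both sides with m gives K = m ⊕ enc.
109 xor  48 =  93
 44 xor  21 =  57
194 xor 164 = 102
115 xor 117 =   6
246 xor  64 = 182
113 xor 164 = 213
140 xor 181 =  57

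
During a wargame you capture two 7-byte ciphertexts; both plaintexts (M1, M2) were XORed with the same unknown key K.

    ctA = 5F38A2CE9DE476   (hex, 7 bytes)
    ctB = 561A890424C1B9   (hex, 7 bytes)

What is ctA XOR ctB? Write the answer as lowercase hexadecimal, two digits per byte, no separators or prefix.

ctA ⊕ ctB = (M1 ⊕ K) ⊕ (M2 ⊕ K) = M1 ⊕ M2 — the shared key cancels under XOR.
 95 xor  86 =   9
 56 xor  26 =  34
162 xor 137 =  43
206 xor   4 = 202
157 xor  36 = 185
228 xor 193 =  37
118 xor 185 = 207

09222bcab925cf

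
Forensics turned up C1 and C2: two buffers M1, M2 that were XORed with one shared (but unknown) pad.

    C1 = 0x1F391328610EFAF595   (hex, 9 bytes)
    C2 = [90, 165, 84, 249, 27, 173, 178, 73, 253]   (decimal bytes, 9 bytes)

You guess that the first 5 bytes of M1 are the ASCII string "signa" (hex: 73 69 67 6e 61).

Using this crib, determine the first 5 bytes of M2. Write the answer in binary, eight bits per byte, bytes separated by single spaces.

00110110 11110101 00100000 10111111 00011011

First, C1 ⊕ C2 = (M1 ⊕ K) ⊕ (M2 ⊕ K) = M1 ⊕ M2, so the key drops out. Then M2 = (M1 ⊕ M2) ⊕ M1 over the first 5 bytes.
byte 0: (1f XOR 5a) XOR 73 = 45 XOR 73 = 36
byte 1: (39 XOR a5) XOR 69 = 9c XOR 69 = f5
byte 2: (13 XOR 54) XOR 67 = 47 XOR 67 = 20
byte 3: (28 XOR f9) XOR 6e = d1 XOR 6e = bf
byte 4: (61 XOR 1b) XOR 61 = 7a XOR 61 = 1b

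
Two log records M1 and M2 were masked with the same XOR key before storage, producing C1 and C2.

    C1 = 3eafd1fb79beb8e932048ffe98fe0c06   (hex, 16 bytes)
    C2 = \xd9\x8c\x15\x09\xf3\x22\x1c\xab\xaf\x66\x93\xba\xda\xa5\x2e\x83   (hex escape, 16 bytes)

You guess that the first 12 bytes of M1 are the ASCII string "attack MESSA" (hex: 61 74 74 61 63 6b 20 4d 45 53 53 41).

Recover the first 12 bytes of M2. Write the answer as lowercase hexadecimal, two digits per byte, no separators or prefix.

First, C1 ⊕ C2 = (M1 ⊕ K) ⊕ (M2 ⊕ K) = M1 ⊕ M2, so the key drops out. Then M2 = (M1 ⊕ M2) ⊕ M1 over the first 12 bytes.
byte 0: (3e ⊕ d9) ⊕ 61 = e7 ⊕ 61 = 86
byte 1: (af ⊕ 8c) ⊕ 74 = 23 ⊕ 74 = 57
byte 2: (d1 ⊕ 15) ⊕ 74 = c4 ⊕ 74 = b0
byte 3: (fb ⊕ 09) ⊕ 61 = f2 ⊕ 61 = 93
byte 4: (79 ⊕ f3) ⊕ 63 = 8a ⊕ 63 = e9
byte 5: (be ⊕ 22) ⊕ 6b = 9c ⊕ 6b = f7
byte 6: (b8 ⊕ 1c) ⊕ 20 = a4 ⊕ 20 = 84
byte 7: (e9 ⊕ ab) ⊕ 4d = 42 ⊕ 4d = 0f
byte 8: (32 ⊕ af) ⊕ 45 = 9d ⊕ 45 = d8
byte 9: (04 ⊕ 66) ⊕ 53 = 62 ⊕ 53 = 31
byte 10: (8f ⊕ 93) ⊕ 53 = 1c ⊕ 53 = 4f
byte 11: (fe ⊕ ba) ⊕ 41 = 44 ⊕ 41 = 05

8657b093e9f7840fd8314f05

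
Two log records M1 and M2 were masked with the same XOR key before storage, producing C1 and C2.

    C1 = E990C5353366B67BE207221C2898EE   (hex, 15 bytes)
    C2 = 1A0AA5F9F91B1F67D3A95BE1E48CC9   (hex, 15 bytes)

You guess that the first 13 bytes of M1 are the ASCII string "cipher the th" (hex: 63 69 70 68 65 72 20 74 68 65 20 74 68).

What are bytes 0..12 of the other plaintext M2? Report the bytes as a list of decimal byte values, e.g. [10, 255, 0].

First, C1 ⊕ C2 = (M1 ⊕ K) ⊕ (M2 ⊕ K) = M1 ⊕ M2, so the key drops out. Then M2 = (M1 ⊕ M2) ⊕ M1 over the first 13 bytes.
byte 0: (e9 xor 1a) xor 63 = f3 xor 63 = 90
byte 1: (90 xor 0a) xor 69 = 9a xor 69 = f3
byte 2: (c5 xor a5) xor 70 = 60 xor 70 = 10
byte 3: (35 xor f9) xor 68 = cc xor 68 = a4
byte 4: (33 xor f9) xor 65 = ca xor 65 = af
byte 5: (66 xor 1b) xor 72 = 7d xor 72 = 0f
byte 6: (b6 xor 1f) xor 20 = a9 xor 20 = 89
byte 7: (7b xor 67) xor 74 = 1c xor 74 = 68
byte 8: (e2 xor d3) xor 68 = 31 xor 68 = 59
byte 9: (07 xor a9) xor 65 = ae xor 65 = cb
byte 10: (22 xor 5b) xor 20 = 79 xor 20 = 59
byte 11: (1c xor e1) xor 74 = fd xor 74 = 89
byte 12: (28 xor e4) xor 68 = cc xor 68 = a4

[144, 243, 16, 164, 175, 15, 137, 104, 89, 203, 89, 137, 164]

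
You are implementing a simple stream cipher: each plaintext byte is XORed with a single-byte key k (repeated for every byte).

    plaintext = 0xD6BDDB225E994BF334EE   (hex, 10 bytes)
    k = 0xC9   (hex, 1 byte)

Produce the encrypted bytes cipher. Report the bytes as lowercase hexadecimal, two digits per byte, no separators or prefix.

1f7412eb9750823afd27

The 1-byte key repeats, so the effective keystream is c9 c9 c9 c9 c9 c9 c9 c9 c9 c9.
byte 0: d6 XOR c9 = 1f
byte 1: bd XOR c9 = 74
byte 2: db XOR c9 = 12
byte 3: 22 XOR c9 = eb
byte 4: 5e XOR c9 = 97
byte 5: 99 XOR c9 = 50
byte 6: 4b XOR c9 = 82
byte 7: f3 XOR c9 = 3a
byte 8: 34 XOR c9 = fd
byte 9: ee XOR c9 = 27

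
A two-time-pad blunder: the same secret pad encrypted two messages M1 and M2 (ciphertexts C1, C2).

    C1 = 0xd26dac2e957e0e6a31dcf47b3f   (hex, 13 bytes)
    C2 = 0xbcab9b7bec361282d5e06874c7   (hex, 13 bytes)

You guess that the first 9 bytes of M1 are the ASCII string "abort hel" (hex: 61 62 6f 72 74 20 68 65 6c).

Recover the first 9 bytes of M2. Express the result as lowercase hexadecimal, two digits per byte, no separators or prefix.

First, C1 ⊕ C2 = (M1 ⊕ K) ⊕ (M2 ⊕ K) = M1 ⊕ M2, so the key drops out. Then M2 = (M1 ⊕ M2) ⊕ M1 over the first 9 bytes.
byte 0: (d2 XOR bc) XOR 61 = 6e XOR 61 = 0f
byte 1: (6d XOR ab) XOR 62 = c6 XOR 62 = a4
byte 2: (ac XOR 9b) XOR 6f = 37 XOR 6f = 58
byte 3: (2e XOR 7b) XOR 72 = 55 XOR 72 = 27
byte 4: (95 XOR ec) XOR 74 = 79 XOR 74 = 0d
byte 5: (7e XOR 36) XOR 20 = 48 XOR 20 = 68
byte 6: (0e XOR 12) XOR 68 = 1c XOR 68 = 74
byte 7: (6a XOR 82) XOR 65 = e8 XOR 65 = 8d
byte 8: (31 XOR d5) XOR 6c = e4 XOR 6c = 88

0fa458270d68748d88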